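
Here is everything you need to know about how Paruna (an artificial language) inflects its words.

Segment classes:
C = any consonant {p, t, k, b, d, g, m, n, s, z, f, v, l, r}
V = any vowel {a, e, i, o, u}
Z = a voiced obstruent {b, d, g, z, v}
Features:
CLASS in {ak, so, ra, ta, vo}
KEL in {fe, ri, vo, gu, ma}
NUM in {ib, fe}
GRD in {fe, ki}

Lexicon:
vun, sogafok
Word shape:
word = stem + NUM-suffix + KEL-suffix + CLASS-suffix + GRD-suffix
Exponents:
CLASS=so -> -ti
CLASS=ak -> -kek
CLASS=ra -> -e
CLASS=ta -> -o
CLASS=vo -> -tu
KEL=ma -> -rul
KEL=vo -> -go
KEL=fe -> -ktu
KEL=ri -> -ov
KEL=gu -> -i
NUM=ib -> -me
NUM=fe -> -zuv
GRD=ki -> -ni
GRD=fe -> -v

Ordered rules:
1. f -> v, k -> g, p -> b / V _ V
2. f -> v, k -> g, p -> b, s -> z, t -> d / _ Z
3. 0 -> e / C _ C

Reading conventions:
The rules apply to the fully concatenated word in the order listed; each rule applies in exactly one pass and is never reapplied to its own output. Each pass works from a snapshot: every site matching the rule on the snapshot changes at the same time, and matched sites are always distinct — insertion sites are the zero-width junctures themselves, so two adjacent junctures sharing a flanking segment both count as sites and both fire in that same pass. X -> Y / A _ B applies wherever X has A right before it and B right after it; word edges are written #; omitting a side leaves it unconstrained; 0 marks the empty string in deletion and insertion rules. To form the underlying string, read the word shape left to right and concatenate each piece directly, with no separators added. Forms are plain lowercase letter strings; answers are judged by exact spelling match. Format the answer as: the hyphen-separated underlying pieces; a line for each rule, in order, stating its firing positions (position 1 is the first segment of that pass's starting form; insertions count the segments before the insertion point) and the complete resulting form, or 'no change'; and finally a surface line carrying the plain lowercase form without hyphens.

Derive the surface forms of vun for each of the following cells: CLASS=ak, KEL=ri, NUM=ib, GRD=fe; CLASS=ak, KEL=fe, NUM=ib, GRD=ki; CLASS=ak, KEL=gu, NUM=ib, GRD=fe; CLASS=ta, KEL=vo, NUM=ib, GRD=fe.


cell CLASS=ak, KEL=ri, NUM=ib, GRD=fe:
underlying: vun-me-ov-kek-v
1. f -> v, k -> g, p -> b / V _ V: no change
2. f -> v, k -> g, p -> b, s -> z, t -> d / _ Z: fires at position(s) 10: vunmeovkegv
3. 0 -> e / C _ C: inserts after position(s) 3, 7, 10: vunemeovekegev
surface: vunemeovekegev

cell CLASS=ak, KEL=fe, NUM=ib, GRD=ki:
underlying: vun-me-ktu-kek-ni
1. f -> v, k -> g, p -> b / V _ V: fires at position(s) 9: vunmektugekni
2. f -> v, k -> g, p -> b, s -> z, t -> d / _ Z: no change
3. 0 -> e / C _ C: inserts after position(s) 3, 6, 11: vunemeketugekeni
surface: vunemeketugekeni

cell CLASS=ak, KEL=gu, NUM=ib, GRD=fe:
underlying: vun-me-i-kek-v
1. f -> v, k -> g, p -> b / V _ V: fires at position(s) 7: vunmeigekv
2. f -> v, k -> g, p -> b, s -> z, t -> d / _ Z: fires at position(s) 9: vunmeigegv
3. 0 -> e / C _ C: inserts after position(s) 3, 9: vunemeigegev
surface: vunemeigegev

cell CLASS=ta, KEL=vo, NUM=ib, GRD=fe:
underlying: vun-me-go-o-v
1. f -> v, k -> g, p -> b / V _ V: no change
2. f -> v, k -> g, p -> b, s -> z, t -> d / _ Z: no change
3. 0 -> e / C _ C: inserts after position(s) 3: vunemegoov
surface: vunemegoov


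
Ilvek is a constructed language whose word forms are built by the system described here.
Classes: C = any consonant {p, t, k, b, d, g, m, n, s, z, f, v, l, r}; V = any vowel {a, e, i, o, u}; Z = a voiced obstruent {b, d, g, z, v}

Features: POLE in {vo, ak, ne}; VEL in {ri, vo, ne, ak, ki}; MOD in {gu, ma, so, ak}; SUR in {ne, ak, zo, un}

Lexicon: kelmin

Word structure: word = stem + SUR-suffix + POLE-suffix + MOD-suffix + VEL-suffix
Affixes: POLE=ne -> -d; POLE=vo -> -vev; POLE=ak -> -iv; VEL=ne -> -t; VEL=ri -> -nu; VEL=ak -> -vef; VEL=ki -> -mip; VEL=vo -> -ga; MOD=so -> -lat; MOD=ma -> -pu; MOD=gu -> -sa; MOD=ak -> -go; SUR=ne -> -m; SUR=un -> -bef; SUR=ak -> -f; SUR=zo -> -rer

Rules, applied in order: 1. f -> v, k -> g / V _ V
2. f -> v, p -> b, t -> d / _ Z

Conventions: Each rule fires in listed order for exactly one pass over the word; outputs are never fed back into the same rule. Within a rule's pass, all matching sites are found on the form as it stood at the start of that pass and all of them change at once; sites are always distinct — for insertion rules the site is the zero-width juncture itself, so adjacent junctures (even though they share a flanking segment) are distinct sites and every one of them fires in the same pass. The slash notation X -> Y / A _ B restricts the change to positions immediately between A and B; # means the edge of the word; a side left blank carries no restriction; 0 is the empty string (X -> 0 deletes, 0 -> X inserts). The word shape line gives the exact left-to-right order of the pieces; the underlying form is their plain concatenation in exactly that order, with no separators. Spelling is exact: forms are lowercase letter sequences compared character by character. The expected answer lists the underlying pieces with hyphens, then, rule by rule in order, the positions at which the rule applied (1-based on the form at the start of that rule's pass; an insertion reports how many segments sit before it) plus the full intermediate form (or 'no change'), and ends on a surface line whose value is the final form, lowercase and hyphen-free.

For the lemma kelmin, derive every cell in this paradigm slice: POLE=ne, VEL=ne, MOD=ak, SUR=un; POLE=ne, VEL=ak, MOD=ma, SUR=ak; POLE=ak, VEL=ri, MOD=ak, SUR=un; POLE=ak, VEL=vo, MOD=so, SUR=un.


cell POLE=ne, VEL=ne, MOD=ak, SUR=un:
underlying: kelmin-bef-d-go-t
1. f -> v, k -> g / V _ V: no change
2. f -> v, p -> b, t -> d / _ Z: fires at position(s) 9: kelminbevdgot
surface: kelminbevdgot

cell POLE=ne, VEL=ak, MOD=ma, SUR=ak:
underlying: kelmin-f-d-pu-vef
1. f -> v, k -> g / V _ V: no change
2. f -> v, p -> b, t -> d / _ Z: fires at position(s) 7: kelminvdpuvef
surface: kelminvdpuvef

cell POLE=ak, VEL=ri, MOD=ak, SUR=un:
underlying: kelmin-bef-iv-go-nu
1. f -> v, k -> g / V _ V: fires at position(s) 9: kelminbevivgonu
2. f -> v, p -> b, t -> d / _ Z: no change
surface: kelminbevivgonu

cell POLE=ak, VEL=vo, MOD=so, SUR=un:
underlying: kelmin-bef-iv-lat-ga
1. f -> v, k -> g / V _ V: fires at position(s) 9: kelminbevivlatga
2. f -> v, p -> b, t -> d / _ Z: fires at position(s) 14: kelminbevivladga
surface: kelminbevivladga


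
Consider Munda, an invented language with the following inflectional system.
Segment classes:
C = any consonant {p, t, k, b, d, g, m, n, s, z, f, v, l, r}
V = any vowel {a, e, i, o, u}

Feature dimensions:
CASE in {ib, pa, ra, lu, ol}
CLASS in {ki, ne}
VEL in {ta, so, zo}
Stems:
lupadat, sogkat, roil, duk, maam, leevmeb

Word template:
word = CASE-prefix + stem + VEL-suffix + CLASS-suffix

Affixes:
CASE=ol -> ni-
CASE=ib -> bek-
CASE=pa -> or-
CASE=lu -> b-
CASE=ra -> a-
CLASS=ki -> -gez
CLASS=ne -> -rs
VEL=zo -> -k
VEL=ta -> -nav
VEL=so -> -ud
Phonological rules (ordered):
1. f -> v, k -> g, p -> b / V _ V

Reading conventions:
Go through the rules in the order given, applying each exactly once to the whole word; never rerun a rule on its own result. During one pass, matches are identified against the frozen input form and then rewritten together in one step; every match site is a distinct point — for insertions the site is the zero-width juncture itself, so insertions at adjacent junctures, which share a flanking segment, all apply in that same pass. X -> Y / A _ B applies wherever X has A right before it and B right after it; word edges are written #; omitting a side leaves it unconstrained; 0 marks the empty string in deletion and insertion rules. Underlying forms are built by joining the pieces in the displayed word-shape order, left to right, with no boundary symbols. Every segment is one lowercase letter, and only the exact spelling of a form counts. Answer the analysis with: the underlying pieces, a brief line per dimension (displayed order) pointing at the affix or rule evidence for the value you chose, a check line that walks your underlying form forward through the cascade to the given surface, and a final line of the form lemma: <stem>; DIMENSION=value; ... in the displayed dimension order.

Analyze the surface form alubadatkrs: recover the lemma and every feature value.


underlying: a-lupadat-k-rs
CASE=ra - signalled by the affix a-
CLASS=ne - signalled by the affix -rs
VEL=zo - signalled by the affix -k
check: alupadatkrs -> alubadatkrs
lemma: lupadat; CASE=ra; CLASS=ne; VEL=zo


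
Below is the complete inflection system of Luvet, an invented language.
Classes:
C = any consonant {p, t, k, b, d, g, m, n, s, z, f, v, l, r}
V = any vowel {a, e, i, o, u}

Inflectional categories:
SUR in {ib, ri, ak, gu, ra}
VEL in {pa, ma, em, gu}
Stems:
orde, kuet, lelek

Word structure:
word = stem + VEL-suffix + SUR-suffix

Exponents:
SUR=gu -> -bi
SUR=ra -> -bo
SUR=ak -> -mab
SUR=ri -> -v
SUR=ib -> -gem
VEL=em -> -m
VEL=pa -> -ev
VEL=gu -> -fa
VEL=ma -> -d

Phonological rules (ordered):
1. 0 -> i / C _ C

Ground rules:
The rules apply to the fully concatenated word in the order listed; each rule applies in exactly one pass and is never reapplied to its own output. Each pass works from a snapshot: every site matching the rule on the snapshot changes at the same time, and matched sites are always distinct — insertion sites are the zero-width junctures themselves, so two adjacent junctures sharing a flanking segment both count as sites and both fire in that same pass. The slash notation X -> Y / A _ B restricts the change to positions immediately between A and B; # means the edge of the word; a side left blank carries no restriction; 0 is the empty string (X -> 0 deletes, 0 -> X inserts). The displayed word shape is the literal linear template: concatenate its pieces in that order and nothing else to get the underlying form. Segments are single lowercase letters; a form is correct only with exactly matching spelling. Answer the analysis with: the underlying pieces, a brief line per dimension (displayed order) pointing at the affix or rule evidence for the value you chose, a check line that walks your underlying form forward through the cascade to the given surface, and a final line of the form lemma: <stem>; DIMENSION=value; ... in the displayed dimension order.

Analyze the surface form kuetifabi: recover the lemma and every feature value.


underlying: kuet-fa-bi
SUR=gu - signalled by the affix -bi
VEL=gu - signalled by the affix -fa
check: kuetfabi -> kuetifabi
lemma: kuet; SUR=gu; VEL=gu


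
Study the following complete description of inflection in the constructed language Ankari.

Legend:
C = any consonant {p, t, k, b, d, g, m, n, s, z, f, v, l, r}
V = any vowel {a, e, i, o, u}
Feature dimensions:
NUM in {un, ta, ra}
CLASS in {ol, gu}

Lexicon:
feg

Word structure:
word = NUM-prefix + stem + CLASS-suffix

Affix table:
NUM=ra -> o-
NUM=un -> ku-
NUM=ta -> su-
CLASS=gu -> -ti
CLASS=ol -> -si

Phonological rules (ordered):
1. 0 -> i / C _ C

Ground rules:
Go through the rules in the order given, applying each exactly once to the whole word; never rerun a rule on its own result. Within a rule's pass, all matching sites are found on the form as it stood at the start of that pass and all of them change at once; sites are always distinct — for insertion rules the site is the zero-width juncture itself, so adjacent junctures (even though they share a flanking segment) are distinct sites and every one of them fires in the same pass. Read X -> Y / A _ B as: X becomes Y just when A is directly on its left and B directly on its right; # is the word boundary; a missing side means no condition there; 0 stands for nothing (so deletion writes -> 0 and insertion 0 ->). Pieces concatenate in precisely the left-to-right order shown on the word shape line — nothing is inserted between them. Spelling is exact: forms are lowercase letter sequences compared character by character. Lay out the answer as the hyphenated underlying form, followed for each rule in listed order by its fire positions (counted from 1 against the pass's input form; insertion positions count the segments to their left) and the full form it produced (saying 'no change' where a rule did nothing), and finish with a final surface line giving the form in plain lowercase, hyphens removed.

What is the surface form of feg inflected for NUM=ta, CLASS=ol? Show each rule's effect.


underlying: su-feg-si
1. 0 -> i / C _ C: inserts after position(s) 5: sufegisi
surface: sufegisi


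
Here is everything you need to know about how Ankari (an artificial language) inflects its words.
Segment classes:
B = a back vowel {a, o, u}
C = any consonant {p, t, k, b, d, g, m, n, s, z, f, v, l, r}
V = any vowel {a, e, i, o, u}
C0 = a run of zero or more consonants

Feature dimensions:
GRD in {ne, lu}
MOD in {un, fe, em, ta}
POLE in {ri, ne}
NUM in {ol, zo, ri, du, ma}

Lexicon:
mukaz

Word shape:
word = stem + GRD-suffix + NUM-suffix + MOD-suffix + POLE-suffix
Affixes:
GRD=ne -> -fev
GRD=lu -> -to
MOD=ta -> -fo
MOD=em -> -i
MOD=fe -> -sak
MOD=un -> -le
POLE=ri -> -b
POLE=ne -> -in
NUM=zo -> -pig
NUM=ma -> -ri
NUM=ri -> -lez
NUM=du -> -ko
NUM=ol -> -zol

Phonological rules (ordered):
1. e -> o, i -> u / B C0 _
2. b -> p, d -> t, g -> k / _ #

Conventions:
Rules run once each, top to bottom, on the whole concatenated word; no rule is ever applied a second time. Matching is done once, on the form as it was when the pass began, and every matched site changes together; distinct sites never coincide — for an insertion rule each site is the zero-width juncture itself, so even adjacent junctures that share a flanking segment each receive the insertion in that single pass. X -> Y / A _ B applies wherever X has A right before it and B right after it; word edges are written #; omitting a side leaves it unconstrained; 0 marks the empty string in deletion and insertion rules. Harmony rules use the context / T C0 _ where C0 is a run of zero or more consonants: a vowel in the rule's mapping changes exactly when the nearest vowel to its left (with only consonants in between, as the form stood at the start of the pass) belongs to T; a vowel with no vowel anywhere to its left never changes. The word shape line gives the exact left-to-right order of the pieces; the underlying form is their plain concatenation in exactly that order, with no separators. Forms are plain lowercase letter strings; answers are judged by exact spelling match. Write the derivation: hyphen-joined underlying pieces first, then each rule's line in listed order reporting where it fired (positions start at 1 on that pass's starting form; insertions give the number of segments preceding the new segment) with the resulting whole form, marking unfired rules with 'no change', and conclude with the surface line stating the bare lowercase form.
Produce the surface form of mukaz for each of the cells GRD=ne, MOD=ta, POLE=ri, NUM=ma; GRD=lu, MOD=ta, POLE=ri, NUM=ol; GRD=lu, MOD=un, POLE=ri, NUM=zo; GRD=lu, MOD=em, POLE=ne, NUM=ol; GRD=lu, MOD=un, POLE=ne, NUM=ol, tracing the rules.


cell GRD=ne, MOD=ta, POLE=ri, NUM=ma:
underlying: mukaz-fev-ri-fo-b
1. e -> o, i -> u / B C0 _: fires at position(s) 7: mukazfovrifob
2. b -> p, d -> t, g -> k / _ #: fires at position(s) 13: mukazfovrifop
surface: mukazfovrifop

cell GRD=lu, MOD=ta, POLE=ri, NUM=ol:
underlying: mukaz-to-zol-fo-b
1. e -> o, i -> u / B C0 _: no change
2. b -> p, d -> t, g -> k / _ #: fires at position(s) 13: mukaztozolfop
surface: mukaztozolfop

cell GRD=lu, MOD=un, POLE=ri, NUM=zo:
underlying: mukaz-to-pig-le-b
1. e -> o, i -> u / B C0 _: fires at position(s) 9: mukaztopugleb
2. b -> p, d -> t, g -> k / _ #: fires at position(s) 13: mukaztopuglep
surface: mukaztopuglep

cell GRD=lu, MOD=em, POLE=ne, NUM=ol:
underlying: mukaz-to-zol-i-in
1. e -> o, i -> u / B C0 _: fires at position(s) 11: mukaztozoluin
2. b -> p, d -> t, g -> k / _ #: no change
surface: mukaztozoluin

cell GRD=lu, MOD=un, POLE=ne, NUM=ol:
underlying: mukaz-to-zol-le-in
1. e -> o, i -> u / B C0 _: fires at position(s) 12: mukaztozolloin
2. b -> p, d -> t, g -> k / _ #: no change
surface: mukaztozolloin


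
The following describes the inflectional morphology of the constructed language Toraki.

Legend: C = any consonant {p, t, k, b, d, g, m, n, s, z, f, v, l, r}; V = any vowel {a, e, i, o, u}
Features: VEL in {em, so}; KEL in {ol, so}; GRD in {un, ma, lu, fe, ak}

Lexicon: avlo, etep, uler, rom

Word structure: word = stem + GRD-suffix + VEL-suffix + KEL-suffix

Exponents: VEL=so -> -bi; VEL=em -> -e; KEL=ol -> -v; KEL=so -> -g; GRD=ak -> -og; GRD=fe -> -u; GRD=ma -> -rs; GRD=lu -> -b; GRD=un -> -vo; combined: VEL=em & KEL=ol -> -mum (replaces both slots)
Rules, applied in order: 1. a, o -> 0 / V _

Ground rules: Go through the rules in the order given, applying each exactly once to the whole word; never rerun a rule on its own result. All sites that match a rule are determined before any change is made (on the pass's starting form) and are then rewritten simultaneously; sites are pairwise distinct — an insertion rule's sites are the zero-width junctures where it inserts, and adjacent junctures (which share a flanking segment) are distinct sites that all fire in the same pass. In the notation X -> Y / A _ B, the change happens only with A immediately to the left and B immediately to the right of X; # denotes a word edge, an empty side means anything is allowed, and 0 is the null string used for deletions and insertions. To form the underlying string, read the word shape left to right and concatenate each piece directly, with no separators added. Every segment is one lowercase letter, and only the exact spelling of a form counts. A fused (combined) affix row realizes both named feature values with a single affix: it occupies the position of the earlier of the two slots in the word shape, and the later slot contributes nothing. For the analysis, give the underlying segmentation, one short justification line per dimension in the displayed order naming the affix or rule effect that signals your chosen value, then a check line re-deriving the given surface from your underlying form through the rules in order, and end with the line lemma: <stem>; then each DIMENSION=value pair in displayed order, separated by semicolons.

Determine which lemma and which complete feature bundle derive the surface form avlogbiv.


underlying: avlo-og-bi-v
VEL=so - signalled by the affix -bi
KEL=ol - signalled by the affix -v
GRD=ak - signalled by the affix -og
check: avloogbiv -> avlogbiv
lemma: avlo; VEL=so; KEL=ol; GRD=ak


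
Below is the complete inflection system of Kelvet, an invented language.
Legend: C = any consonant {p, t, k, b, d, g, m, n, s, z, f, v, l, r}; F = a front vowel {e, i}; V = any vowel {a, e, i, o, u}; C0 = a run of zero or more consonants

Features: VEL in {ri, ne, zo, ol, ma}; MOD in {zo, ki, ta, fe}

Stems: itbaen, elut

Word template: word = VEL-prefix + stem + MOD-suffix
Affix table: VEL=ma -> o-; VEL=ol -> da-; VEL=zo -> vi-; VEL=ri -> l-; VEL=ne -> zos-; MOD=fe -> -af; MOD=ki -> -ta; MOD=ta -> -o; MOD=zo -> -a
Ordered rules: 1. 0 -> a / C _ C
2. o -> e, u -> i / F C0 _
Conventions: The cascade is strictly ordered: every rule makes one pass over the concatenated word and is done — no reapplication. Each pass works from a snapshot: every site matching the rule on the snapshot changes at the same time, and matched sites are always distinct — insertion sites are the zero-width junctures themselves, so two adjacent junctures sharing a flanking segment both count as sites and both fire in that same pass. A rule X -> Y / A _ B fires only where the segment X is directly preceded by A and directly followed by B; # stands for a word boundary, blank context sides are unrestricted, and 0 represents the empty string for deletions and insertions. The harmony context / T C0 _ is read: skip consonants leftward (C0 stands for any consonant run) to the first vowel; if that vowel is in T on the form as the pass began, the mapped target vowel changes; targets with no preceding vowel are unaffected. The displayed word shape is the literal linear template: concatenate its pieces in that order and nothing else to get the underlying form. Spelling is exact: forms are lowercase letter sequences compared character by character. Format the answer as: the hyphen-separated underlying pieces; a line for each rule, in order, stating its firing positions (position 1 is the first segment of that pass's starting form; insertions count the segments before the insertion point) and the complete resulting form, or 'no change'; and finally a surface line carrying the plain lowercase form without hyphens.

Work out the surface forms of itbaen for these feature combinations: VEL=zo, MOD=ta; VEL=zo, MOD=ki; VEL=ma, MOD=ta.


cell VEL=zo, MOD=ta:
underlying: vi-itbaen-o
1. 0 -> a / C _ C: inserts after position(s) 4: viitabaeno
2. o -> e, u -> i / F C0 _: fires at position(s) 10: viitabaene
surface: viitabaene

cell VEL=zo, MOD=ki:
underlying: vi-itbaen-ta
1. 0 -> a / C _ C: inserts after position(s) 4, 8: viitabaenata
2. o -> e, u -> i / F C0 _: no change
surface: viitabaenata

cell VEL=ma, MOD=ta:
underlying: o-itbaen-o
1. 0 -> a / C _ C: inserts after position(s) 3: oitabaeno
2. o -> e, u -> i / F C0 _: fires at position(s) 9: oitabaene
surface: oitabaene


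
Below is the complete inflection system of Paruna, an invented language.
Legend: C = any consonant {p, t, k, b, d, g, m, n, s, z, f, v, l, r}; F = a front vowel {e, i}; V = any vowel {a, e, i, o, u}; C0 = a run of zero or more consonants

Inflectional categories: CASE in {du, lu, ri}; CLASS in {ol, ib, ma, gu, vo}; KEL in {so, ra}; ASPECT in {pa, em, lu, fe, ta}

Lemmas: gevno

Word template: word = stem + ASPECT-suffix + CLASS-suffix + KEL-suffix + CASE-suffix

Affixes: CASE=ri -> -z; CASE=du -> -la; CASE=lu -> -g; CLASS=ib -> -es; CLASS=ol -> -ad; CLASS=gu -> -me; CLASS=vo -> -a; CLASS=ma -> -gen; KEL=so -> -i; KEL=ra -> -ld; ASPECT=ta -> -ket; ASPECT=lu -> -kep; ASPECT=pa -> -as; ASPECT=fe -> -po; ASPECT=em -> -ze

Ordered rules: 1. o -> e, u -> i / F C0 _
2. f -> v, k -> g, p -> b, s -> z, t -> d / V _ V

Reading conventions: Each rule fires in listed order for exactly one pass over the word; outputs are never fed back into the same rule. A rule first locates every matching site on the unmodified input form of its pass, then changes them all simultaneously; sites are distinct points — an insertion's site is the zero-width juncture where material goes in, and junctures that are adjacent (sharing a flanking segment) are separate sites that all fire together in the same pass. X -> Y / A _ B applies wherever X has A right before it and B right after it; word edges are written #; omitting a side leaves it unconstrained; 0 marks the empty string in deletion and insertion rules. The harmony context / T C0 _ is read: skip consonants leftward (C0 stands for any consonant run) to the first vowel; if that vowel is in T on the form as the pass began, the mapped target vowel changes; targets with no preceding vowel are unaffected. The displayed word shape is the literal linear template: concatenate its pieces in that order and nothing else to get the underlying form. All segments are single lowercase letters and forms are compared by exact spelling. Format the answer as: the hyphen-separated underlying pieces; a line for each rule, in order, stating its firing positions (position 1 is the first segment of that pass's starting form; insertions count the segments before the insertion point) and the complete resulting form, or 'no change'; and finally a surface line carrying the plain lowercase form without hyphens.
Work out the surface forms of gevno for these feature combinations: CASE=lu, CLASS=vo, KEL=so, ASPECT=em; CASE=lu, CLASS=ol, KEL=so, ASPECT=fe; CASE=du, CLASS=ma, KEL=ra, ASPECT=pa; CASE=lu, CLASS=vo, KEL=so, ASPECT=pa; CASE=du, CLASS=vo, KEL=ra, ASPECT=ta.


cell CASE=lu, CLASS=vo, KEL=so, ASPECT=em:
underlying: gevno-ze-a-i-g
1. o -> e, u -> i / F C0 _: fires at position(s) 5: gevnezeaig
2. f -> v, k -> g, p -> b, s -> z, t -> d / V _ V: no change
surface: gevnezeaig

cell CASE=lu, CLASS=ol, KEL=so, ASPECT=fe:
underlying: gevno-po-ad-i-g
1. o -> e, u -> i / F C0 _: fires at position(s) 5: gevnepoadig
2. f -> v, k -> g, p -> b, s -> z, t -> d / V _ V: fires at position(s) 6: gevneboadig
surface: gevneboadig

cell CASE=du, CLASS=ma, KEL=ra, ASPECT=pa:
underlying: gevno-as-gen-ld-la
1. o -> e, u -> i / F C0 _: fires at position(s) 5: gevneasgenldla
2. f -> v, k -> g, p -> b, s -> z, t -> d / V _ V: no change
surface: gevneasgenldla

cell CASE=lu, CLASS=vo, KEL=so, ASPECT=pa:
underlying: gevno-as-a-i-g
1. o -> e, u -> i / F C0 _: fires at position(s) 5: gevneasaig
2. f -> v, k -> g, p -> b, s -> z, t -> d / V _ V: fires at position(s) 7: gevneazaig
surface: gevneazaig

cell CASE=du, CLASS=vo, KEL=ra, ASPECT=ta:
underlying: gevno-ket-a-ld-la
1. o -> e, u -> i / F C0 _: fires at position(s) 5: gevneketaldla
2. f -> v, k -> g, p -> b, s -> z, t -> d / V _ V: fires at position(s) 6, 8: gevnegedaldla
surface: gevnegedaldla


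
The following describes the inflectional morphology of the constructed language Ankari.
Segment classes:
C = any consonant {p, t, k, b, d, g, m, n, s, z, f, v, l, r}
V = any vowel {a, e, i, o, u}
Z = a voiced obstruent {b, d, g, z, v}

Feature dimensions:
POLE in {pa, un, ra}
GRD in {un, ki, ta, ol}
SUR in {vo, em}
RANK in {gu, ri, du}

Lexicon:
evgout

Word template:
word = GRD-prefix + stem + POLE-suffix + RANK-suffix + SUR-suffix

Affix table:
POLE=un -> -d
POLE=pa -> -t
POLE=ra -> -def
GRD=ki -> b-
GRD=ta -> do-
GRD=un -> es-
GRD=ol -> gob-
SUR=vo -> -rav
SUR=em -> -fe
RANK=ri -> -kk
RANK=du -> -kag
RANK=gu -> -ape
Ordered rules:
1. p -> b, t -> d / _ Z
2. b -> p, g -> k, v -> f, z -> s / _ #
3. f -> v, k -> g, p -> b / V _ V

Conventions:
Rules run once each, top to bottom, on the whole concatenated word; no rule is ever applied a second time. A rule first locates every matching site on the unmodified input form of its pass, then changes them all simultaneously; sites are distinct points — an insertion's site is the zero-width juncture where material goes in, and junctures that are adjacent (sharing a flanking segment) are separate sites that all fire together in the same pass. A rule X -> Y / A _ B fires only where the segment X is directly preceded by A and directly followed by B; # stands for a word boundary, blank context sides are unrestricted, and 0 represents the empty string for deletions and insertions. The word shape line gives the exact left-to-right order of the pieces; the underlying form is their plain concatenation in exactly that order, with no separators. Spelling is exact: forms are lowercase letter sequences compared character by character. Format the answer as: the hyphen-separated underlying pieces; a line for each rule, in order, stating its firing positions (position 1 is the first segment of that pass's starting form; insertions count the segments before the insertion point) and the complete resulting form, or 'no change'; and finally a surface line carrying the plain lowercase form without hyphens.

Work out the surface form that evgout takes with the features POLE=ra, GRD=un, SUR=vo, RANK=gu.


underlying: es-evgout-def-ape-rav
1. p -> b, t -> d / _ Z: fires at position(s) 8: esevgouddefaperav
2. b -> p, g -> k, v -> f, z -> s / _ #: fires at position(s) 17: esevgouddefaperaf
3. f -> v, k -> g, p -> b / V _ V: fires at position(s) 11, 13: esevgouddevaberaf
surface: esevgouddevaberaf


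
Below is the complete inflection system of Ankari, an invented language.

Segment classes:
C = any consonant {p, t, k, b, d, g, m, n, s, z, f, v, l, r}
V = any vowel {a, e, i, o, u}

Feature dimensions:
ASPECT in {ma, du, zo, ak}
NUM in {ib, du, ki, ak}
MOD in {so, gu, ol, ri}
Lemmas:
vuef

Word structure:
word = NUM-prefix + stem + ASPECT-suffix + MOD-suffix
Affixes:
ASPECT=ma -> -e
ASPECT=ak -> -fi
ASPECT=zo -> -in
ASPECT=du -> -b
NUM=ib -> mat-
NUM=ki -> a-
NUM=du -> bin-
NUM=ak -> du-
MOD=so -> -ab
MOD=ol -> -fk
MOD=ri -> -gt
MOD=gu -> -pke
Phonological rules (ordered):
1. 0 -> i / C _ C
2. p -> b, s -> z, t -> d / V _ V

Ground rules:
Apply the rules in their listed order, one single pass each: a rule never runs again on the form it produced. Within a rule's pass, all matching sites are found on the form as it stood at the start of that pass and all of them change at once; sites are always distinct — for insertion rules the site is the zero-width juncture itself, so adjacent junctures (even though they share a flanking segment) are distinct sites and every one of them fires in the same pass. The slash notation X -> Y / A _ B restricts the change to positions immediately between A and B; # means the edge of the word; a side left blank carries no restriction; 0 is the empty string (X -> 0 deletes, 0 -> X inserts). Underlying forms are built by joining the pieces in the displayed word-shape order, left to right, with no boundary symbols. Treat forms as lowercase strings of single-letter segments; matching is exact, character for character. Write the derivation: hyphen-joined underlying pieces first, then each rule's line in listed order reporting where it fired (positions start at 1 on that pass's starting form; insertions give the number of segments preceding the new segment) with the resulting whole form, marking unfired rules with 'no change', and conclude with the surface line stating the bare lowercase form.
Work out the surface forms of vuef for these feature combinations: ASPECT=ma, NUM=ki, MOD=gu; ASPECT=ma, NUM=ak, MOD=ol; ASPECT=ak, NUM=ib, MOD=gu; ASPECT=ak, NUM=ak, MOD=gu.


cell ASPECT=ma, NUM=ki, MOD=gu:
underlying: a-vuef-e-pke
1. 0 -> i / C _ C: inserts after position(s) 7: avuefepike
2. p -> b, s -> z, t -> d / V _ V: fires at position(s) 7: avuefebike
surface: avuefebike

cell ASPECT=ma, NUM=ak, MOD=ol:
underlying: du-vuef-e-fk
1. 0 -> i / C _ C: inserts after position(s) 8: duvuefefik
2. p -> b, s -> z, t -> d / V _ V: no change
surface: duvuefefik

cell ASPECT=ak, NUM=ib, MOD=gu:
underlying: mat-vuef-fi-pke
1. 0 -> i / C _ C: inserts after position(s) 3, 7, 10: mativuefifipike
2. p -> b, s -> z, t -> d / V _ V: fires at position(s) 3, 12: madivuefifibike
surface: madivuefifibike

cell ASPECT=ak, NUM=ak, MOD=gu:
underlying: du-vuef-fi-pke
1. 0 -> i / C _ C: inserts after position(s) 6, 9: duvuefifipike
2. p -> b, s -> z, t -> d / V _ V: fires at position(s) 10: duvuefifibike
surface: duvuefifibike


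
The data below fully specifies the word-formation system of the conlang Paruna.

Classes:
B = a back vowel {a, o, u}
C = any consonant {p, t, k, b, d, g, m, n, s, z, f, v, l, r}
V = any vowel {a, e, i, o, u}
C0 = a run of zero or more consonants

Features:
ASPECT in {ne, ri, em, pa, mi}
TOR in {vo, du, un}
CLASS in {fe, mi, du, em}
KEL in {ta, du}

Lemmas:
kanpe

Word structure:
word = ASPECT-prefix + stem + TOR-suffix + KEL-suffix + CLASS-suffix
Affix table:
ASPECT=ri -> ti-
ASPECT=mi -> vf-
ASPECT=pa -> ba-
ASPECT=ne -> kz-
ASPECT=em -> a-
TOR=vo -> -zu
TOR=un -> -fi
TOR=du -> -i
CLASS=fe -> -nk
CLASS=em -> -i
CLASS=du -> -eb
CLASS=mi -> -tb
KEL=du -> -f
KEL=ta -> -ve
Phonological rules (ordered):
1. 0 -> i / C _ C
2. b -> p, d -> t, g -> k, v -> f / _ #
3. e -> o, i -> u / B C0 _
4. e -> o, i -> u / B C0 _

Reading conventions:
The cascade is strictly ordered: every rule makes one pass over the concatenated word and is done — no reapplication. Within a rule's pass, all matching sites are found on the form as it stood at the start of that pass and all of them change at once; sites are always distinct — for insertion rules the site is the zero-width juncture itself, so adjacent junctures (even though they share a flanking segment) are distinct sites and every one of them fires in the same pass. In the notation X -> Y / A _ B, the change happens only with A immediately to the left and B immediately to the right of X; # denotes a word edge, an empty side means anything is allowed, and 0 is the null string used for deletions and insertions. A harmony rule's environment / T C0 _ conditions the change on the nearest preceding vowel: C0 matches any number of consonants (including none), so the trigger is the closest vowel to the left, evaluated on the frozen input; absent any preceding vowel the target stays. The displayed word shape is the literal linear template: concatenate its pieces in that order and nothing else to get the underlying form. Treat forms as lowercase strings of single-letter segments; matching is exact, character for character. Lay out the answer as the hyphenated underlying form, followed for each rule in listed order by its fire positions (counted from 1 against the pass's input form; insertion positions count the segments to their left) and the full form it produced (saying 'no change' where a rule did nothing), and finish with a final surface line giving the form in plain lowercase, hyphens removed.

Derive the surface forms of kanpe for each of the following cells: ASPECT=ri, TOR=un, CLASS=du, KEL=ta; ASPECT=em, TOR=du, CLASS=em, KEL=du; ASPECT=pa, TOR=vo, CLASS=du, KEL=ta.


cell ASPECT=ri, TOR=un, CLASS=du, KEL=ta:
underlying: ti-kanpe-fi-ve-eb
1. 0 -> i / C _ C: inserts after position(s) 5: tikanipefiveeb
2. b -> p, d -> t, g -> k, v -> f / _ #: fires at position(s) 14: tikanipefiveep
3. e -> o, i -> u / B C0 _: fires at position(s) 6: tikanupefiveep
4. e -> o, i -> u / B C0 _: fires at position(s) 8: tikanupofiveep
surface: tikanupofiveep

cell ASPECT=em, TOR=du, CLASS=em, KEL=du:
underlying: a-kanpe-i-f-i
1. 0 -> i / C _ C: inserts after position(s) 4: akanipeifi
2. b -> p, d -> t, g -> k, v -> f / _ #: no change
3. e -> o, i -> u / B C0 _: fires at position(s) 5: akanupeifi
4. e -> o, i -> u / B C0 _: fires at position(s) 7: akanupoifi
surface: akanupoifi

cell ASPECT=pa, TOR=vo, CLASS=du, KEL=ta:
underlying: ba-kanpe-zu-ve-eb
1. 0 -> i / C _ C: inserts after position(s) 5: bakanipezuveeb
2. b -> p, d -> t, g -> k, v -> f / _ #: fires at position(s) 14: bakanipezuveep
3. e -> o, i -> u / B C0 _: fires at position(s) 6, 12: bakanupezuvoep
4. e -> o, i -> u / B C0 _: fires at position(s) 8, 13: bakanupozuvoop
surface: bakanupozuvoop


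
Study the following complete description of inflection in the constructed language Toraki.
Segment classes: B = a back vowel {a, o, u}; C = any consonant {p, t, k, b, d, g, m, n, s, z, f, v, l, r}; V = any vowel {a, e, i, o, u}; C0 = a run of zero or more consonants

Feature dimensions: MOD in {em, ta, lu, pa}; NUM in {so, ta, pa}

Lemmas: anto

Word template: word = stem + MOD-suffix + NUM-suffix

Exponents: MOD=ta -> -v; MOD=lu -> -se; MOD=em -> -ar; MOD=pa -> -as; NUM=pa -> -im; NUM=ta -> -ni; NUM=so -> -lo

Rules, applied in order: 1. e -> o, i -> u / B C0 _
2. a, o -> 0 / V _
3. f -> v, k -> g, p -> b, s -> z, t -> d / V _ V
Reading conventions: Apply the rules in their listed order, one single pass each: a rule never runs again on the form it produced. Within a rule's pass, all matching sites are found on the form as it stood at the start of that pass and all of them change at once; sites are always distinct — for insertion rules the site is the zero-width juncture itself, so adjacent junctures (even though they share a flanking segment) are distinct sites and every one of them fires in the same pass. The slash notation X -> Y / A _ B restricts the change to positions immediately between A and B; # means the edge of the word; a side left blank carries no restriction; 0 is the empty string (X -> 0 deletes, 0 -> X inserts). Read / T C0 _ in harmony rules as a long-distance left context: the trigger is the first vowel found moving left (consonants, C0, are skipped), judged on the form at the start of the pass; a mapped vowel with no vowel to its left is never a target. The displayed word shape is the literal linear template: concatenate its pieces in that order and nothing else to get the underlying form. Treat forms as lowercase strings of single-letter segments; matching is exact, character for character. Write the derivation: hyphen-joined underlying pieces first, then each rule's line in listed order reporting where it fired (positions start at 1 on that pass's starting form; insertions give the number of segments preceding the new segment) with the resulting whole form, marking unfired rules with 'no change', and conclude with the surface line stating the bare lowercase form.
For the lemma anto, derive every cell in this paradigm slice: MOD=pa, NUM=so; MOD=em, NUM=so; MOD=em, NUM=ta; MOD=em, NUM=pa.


cell MOD=pa, NUM=so:
underlying: anto-as-lo
1. e -> o, i -> u / B C0 _: no change
2. a, o -> 0 / V _: fires at position(s) 5: antoslo
3. f -> v, k -> g, p -> b, s -> z, t -> d / V _ V: no change
surface: antoslo

cell MOD=em, NUM=so:
underlying: anto-ar-lo
1. e -> o, i -> u / B C0 _: no change
2. a, o -> 0 / V _: fires at position(s) 5: antorlo
3. f -> v, k -> g, p -> b, s -> z, t -> d / V _ V: no change
surface: antorlo

cell MOD=em, NUM=ta:
underlying: anto-ar-ni
1. e -> o, i -> u / B C0 _: fires at position(s) 8: antoarnu
2. a, o -> 0 / V _: fires at position(s) 5: antornu
3. f -> v, k -> g, p -> b, s -> z, t -> d / V _ V: no change
surface: antornu

cell MOD=em, NUM=pa:
underlying: anto-ar-im
1. e -> o, i -> u / B C0 _: fires at position(s) 7: antoarum
2. a, o -> 0 / V _: fires at position(s) 5: antorum
3. f -> v, k -> g, p -> b, s -> z, t -> d / V _ V: no change
surface: antorum


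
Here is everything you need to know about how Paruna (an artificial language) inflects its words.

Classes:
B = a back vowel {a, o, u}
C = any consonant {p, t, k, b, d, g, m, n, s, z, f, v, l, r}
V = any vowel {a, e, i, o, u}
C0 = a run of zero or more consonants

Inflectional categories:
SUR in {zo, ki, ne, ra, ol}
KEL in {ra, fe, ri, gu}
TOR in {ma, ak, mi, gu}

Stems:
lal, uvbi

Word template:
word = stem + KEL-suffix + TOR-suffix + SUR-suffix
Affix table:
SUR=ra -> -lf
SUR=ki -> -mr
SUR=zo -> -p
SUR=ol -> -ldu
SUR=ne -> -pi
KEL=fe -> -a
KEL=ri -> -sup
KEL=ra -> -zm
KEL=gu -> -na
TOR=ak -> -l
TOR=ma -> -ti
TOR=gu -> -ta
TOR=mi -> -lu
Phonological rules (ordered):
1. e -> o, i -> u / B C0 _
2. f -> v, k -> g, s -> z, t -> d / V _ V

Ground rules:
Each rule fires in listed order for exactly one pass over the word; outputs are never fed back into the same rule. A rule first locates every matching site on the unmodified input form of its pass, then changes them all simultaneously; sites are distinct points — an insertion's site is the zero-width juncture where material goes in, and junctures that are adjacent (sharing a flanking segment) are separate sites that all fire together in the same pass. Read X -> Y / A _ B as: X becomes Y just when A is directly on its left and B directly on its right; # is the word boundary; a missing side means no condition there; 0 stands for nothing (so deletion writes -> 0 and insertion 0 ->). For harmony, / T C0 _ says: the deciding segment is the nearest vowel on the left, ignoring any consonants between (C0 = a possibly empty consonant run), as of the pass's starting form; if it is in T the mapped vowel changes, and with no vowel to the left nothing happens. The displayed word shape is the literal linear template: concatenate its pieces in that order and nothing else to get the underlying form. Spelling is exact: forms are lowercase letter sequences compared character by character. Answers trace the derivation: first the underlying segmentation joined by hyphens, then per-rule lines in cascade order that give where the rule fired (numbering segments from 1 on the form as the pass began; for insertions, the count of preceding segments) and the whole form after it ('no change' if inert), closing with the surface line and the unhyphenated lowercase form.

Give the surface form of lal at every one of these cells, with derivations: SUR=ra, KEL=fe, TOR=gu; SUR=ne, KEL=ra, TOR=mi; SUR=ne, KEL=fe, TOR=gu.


cell SUR=ra, KEL=fe, TOR=gu:
underlying: lal-a-ta-lf
1. e -> o, i -> u / B C0 _: no change
2. f -> v, k -> g, s -> z, t -> d / V _ V: fires at position(s) 5: laladalf
surface: laladalf

cell SUR=ne, KEL=ra, TOR=mi:
underlying: lal-zm-lu-pi
1. e -> o, i -> u / B C0 _: fires at position(s) 9: lalzmlupu
2. f -> v, k -> g, s -> z, t -> d / V _ V: no change
surface: lalzmlupu

cell SUR=ne, KEL=fe, TOR=gu:
underlying: lal-a-ta-pi
1. e -> o, i -> u / B C0 _: fires at position(s) 8: lalatapu
2. f -> v, k -> g, s -> z, t -> d / V _ V: fires at position(s) 5: laladapu
surface: laladapu
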